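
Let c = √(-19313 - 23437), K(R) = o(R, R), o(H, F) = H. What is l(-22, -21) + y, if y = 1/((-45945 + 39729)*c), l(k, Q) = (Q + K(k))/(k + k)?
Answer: 43/44 + I*√190/17715600 ≈ 0.97727 + 7.7807e-7*I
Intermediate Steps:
K(R) = R
c = 15*I*√190 (c = √(-42750) = 15*I*√190 ≈ 206.76*I)
l(k, Q) = (Q + k)/(2*k) (l(k, Q) = (Q + k)/(k + k) = (Q + k)/((2*k)) = (Q + k)*(1/(2*k)) = (Q + k)/(2*k))
y = I*√190/17715600 (y = 1/((-45945 + 39729)*((15*I*√190))) = (-I*√190/2850)/(-6216) = -(-1)*I*√190/17715600 = I*√190/17715600 ≈ 7.7807e-7*I)
l(-22, -21) + y = (½)*(-21 - 22)/(-22) + I*√190/17715600 = (½)*(-1/22)*(-43) + I*√190/17715600 = 43/44 + I*√190/17715600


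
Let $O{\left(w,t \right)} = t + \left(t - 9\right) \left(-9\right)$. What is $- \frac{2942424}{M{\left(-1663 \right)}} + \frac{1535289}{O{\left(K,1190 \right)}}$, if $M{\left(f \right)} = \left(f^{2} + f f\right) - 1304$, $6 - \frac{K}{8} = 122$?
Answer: $- \frac{473203714009}{2899783507} \approx -163.19$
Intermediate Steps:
$K = -928$ ($K = 48 - 976 = -928$)
$M{\left(f \right)} = -1304 + 2 f^{2}$ ($M{\left(f \right)} = \left(f^{2} + f^{2}\right) - 1304 = 2 f^{2} - 1304 = -1304 + 2 f^{2}$)
$O{\left(w,t \right)} = 81 - 8 t$ ($O{\left(w,t \right)} = t + \left(-9 + t\right) \left(-9\right) = t - \left(-81 + 9 t\right) = 81 - 8 t$)
$- \frac{2942424}{M{\left(-1663 \right)}} + \frac{1535289}{O{\left(K,1190 \right)}} = - \frac{2942424}{-1304 + 2 \left(-1663\right)^{2}} + \frac{1535289}{81 - 9520} = - \frac{2942424}{-1304 + 2 \cdot 2765569} + \frac{1535289}{81 - 9520} = - \frac{2942424}{-1304 + 5531138} + \frac{1535289}{-9439} = - \frac{2942424}{5529834} + 1535289 \left(- \frac{1}{9439}\right) = \left(-2942424\right) \frac{1}{5529834} - \frac{1535289}{9439} = - \frac{163468}{307213} - \frac{1535289}{9439} = - \frac{473203714009}{2899783507}$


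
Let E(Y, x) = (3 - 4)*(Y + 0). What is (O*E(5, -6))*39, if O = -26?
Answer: 5070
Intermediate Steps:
E(Y, x) = -Y
(O*E(5, -6))*39 = -(-26)*5*39 = -26*(-5)*39 = 130*39 = 5070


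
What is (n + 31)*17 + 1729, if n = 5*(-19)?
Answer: 641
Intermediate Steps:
n = -95
(n + 31)*17 + 1729 = (-95 + 31)*17 + 1729 = -64*17 + 1729 = -1088 + 1729 = 641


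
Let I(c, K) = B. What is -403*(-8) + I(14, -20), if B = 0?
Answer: 3224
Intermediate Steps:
I(c, K) = 0
-403*(-8) + I(14, -20) = -403*(-8) + 0 = 3224 + 0 = 3224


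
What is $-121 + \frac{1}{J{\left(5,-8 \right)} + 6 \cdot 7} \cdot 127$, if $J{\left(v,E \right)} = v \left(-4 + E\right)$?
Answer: $- \frac{2305}{18} \approx -128.06$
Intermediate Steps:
$-121 + \frac{1}{J{\left(5,-8 \right)} + 6 \cdot 7} \cdot 127 = -121 + \frac{1}{5 \left(-4 - 8\right) + 6 \cdot 7} \cdot 127 = -121 + \frac{1}{5 \left(-12\right) + 42} \cdot 127 = -121 + \frac{1}{-60 + 42} \cdot 127 = -121 + \frac{1}{-18} \cdot 127 = -121 - \frac{127}{18} = - \frac{2305}{18}$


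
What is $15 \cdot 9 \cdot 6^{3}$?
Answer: $29160$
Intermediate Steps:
$15 \cdot 9 \cdot 6^{3} = 135 \cdot 216 = 29160$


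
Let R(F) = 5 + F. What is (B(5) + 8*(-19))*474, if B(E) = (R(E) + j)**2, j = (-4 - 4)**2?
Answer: 2523576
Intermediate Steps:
j = 64 (j = (-8)**2 = 64)
B(E) = (69 + E)**2 (B(E) = ((5 + E) + 64)**2 = (69 + E)**2)
(B(5) + 8*(-19))*474 = ((69 + 5)**2 + 8*(-19))*474 = (74**2 - 152)*474 = (5476 - 152)*474 = 5324*474 = 2523576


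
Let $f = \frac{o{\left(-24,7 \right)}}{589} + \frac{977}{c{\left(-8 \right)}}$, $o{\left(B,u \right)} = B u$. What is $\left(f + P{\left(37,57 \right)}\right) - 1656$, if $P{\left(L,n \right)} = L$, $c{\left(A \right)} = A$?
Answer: $- \frac{8205525}{4712} \approx -1741.4$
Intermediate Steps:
$f = - \frac{576797}{4712}$ ($f = \frac{\left(-24\right) 7}{589} + \frac{977}{-8} = \left(-168\right) \frac{1}{589} + 977 \left(- \frac{1}{8}\right) = - \frac{168}{589} - \frac{977}{8} = - \frac{576797}{4712} \approx -122.41$)
$\left(f + P{\left(37,57 \right)}\right) - 1656 = \left(- \frac{576797}{4712} + 37\right) - 1656 = - \frac{402453}{4712} - 1656 = - \frac{8205525}{4712}$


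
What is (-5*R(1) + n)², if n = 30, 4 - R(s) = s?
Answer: 225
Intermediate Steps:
R(s) = 4 - s
(-5*R(1) + n)² = (-5*(4 - 1*1) + 30)² = (-5*(4 - 1) + 30)² = (-5*3 + 30)² = (-15 + 30)² = 15² = 225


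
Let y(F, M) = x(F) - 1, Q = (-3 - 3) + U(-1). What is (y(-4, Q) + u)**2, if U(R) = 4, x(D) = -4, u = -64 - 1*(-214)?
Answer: 21025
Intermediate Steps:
u = 150 (u = -64 + 214 = 150)
Q = -2 (Q = (-3 - 3) + 4 = -6 + 4 = -2)
y(F, M) = -5 (y(F, M) = -4 - 1 = -5)
(y(-4, Q) + u)**2 = (-5 + 150)**2 = 145**2 = 21025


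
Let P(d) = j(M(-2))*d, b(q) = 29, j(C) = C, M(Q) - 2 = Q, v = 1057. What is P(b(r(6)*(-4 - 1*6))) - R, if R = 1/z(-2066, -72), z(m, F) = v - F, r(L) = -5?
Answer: -1/1129 ≈ -0.00088574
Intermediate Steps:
M(Q) = 2 + Q
z(m, F) = 1057 - F
P(d) = 0 (P(d) = (2 - 2)*d = 0*d = 0)
R = 1/1129 (R = 1/(1057 - 1*(-72)) = 1/(1057 + 72) = 1/1129 ≈ 0.00088574)
P(b(r(6)*(-4 - 1*6))) - R = 0 - 1*1/1129 = 0 - 1/1129 = -1/1129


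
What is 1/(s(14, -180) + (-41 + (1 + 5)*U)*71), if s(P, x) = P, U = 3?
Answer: -1/1619 ≈ -0.00061767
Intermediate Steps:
1/(s(14, -180) + (-41 + (1 + 5)*U)*71) = 1/(14 + (-41 + (1 + 5)*3)*71) = 1/(14 + (-41 + 6*3)*71) = 1/(14 + (-41 + 18)*71) = 1/(14 - 23*71) = 1/(14 - 1633) = 1/(-1619) = -1/1619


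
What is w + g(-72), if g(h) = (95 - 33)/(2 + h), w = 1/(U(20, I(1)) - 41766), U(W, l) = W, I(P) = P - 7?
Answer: -1294161/1461110 ≈ -0.88574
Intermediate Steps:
I(P) = -7 + P
w = -1/41746 (w = 1/(20 - 41766) = 1/(-41746) = -1/41746 ≈ -2.3954e-5)
g(h) = 62/(2 + h)
w + g(-72) = -1/41746 + 62/(2 - 72) = -1/41746 + 62/(-70) = -1/41746 + 62*(-1/70) = -1/41746 - 31/35 = -1294161/1461110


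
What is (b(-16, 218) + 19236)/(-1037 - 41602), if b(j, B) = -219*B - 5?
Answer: 28511/42639 ≈ 0.66866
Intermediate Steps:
b(j, B) = -5 - 219*B
(b(-16, 218) + 19236)/(-1037 - 41602) = ((-5 - 219*218) + 19236)/(-1037 - 41602) = ((-5 - 47742) + 19236)/(-42639) = (-47747 + 19236)*(-1/42639) = -28511*(-1/42639) = 28511/42639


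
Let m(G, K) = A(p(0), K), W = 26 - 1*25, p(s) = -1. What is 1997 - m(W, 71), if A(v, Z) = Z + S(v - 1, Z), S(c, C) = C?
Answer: 1855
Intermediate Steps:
A(v, Z) = 2*Z (A(v, Z) = Z + Z = 2*Z)
W = 1 (W = 26 - 25 = 1)
m(G, K) = 2*K
1997 - m(W, 71) = 1997 - 2*71 = 1997 - 1*142 = 1997 - 142 = 1855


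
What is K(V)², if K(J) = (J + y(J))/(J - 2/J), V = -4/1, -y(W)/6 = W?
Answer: 1600/49 ≈ 32.653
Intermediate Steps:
y(W) = -6*W
V = -4 (V = -4*1 = -4)
K(J) = -5*J/(J - 2/J) (K(J) = (J - 6*J)/(J - 2/J) = (-5*J)/(J - 2/J) = -5*J/(J - 2/J))
K(V)² = (-5*(-4)²/(-2 + (-4)²))² = (-5*16/(-2 + 16))² = (-5*16/14)² = (-5*16*1/14)² = (-40/7)² = 1600/49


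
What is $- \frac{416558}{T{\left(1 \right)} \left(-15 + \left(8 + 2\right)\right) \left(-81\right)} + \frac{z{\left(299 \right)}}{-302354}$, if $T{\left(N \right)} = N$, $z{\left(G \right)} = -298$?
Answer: $- \frac{62973928421}{61226685} \approx -1028.5$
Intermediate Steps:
$- \frac{416558}{T{\left(1 \right)} \left(-15 + \left(8 + 2\right)\right) \left(-81\right)} + \frac{z{\left(299 \right)}}{-302354} = - \frac{416558}{1 \left(-15 + \left(8 + 2\right)\right) \left(-81\right)} - \frac{298}{-302354} = - \frac{416558}{1 \left(-15 + 10\right) \left(-81\right)} - - \frac{149}{151177} = - \frac{416558}{1 \left(-5\right) \left(-81\right)} + \frac{149}{151177} = - \frac{416558}{\left(-5\right) \left(-81\right)} + \frac{149}{151177} = - \frac{416558}{405} + \frac{149}{151177} = - \frac{62973928421}{61226685}$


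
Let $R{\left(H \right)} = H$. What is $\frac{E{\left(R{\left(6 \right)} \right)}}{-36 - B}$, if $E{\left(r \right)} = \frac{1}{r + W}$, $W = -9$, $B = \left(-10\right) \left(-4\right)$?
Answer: $\frac{1}{228} \approx 0.004386$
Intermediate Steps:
$B = 40$
$E{\left(r \right)} = \frac{1}{-9 + r}$ ($E{\left(r \right)} = \frac{1}{r - 9} = \frac{1}{-9 + r}$)
$\frac{E{\left(R{\left(6 \right)} \right)}}{-36 - B} = \frac{1}{\left(-9 + 6\right) \left(-36 - 40\right)} = \frac{1}{\left(-3\right) \left(-36 - 40\right)} = - \frac{1}{3 \left(-76\right)} = \left(- \frac{1}{3}\right) \left(- \frac{1}{76}\right) = \frac{1}{228}$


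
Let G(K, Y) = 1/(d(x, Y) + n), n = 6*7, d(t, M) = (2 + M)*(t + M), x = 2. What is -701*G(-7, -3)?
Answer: -701/43 ≈ -16.302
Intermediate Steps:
d(t, M) = (2 + M)*(M + t)
n = 42
G(K, Y) = 1/(46 + Y**2 + 4*Y) (G(K, Y) = 1/((Y**2 + 2*Y + 2*2 + Y*2) + 42) = 1/((Y**2 + 2*Y + 4 + 2*Y) + 42) = 1/((4 + Y**2 + 4*Y) + 42) = 1/(46 + Y**2 + 4*Y))
-701*G(-7, -3) = -701/(46 + (-3)**2 + 4*(-3)) = -701/(46 + 9 - 12) = -701/43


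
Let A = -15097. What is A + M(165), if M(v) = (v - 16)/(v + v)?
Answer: -4981861/330 ≈ -15097.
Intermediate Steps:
M(v) = (-16 + v)/(2*v) (M(v) = (-16 + v)/((2*v)) = (-16 + v)*(1/(2*v)) = (-16 + v)/(2*v))
A + M(165) = -15097 + (½)*(-16 + 165)/165 = -15097 + (½)*(1/165)*149 = -15097 + 149/330 = -4981861/330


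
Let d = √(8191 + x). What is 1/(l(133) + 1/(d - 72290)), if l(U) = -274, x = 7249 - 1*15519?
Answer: -1431881377336/392335517197525 + I*√79/392335517197525 ≈ -0.0036496 + 2.2655e-14*I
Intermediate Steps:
x = -8270 (x = 7249 - 15519 = -8270)
d = I*√79 (d = √(8191 - 8270) = √(-79) = I*√79 ≈ 8.8882*I)
1/(l(133) + 1/(d - 72290)) = 1/(-274 + 1/(I*√79 - 72290)) = 1/(-274 + 1/(-72290 + I*√79))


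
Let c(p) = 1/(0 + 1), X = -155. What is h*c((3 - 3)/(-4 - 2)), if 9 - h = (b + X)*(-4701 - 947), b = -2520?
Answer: -15108391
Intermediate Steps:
c(p) = 1 (c(p) = 1/1 = 1)
h = -15108391 (h = 9 - (-2520 - 155)*(-4701 - 947) = 9 - (-2675)*(-5648) = 9 - 1*15108400 = 9 - 15108400 = -15108391)
h*c((3 - 3)/(-4 - 2)) = -15108391*1 = -15108391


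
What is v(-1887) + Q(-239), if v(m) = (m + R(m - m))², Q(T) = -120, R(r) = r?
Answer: 3560649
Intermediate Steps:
v(m) = m² (v(m) = (m + (m - m))² = (m + 0)² = m²)
v(-1887) + Q(-239) = (-1887)² - 120 = 3560769 - 120 = 3560649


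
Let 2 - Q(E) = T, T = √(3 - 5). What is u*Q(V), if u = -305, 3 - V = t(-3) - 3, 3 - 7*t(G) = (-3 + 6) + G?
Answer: -610 + 305*I*√2 ≈ -610.0 + 431.33*I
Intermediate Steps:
t(G) = -G/7 (t(G) = 3/7 - ((-3 + 6) + G)/7 = 3/7 - (3 + G)/7 = 3/7 + (-3/7 - G/7) = -G/7)
T = I*√2 (T = √(-2) = I*√2 ≈ 1.4142*I)
V = 39/7 (V = 3 - (-⅐*(-3) - 3) = 3 - (3/7 - 3) = 3 - 1*(-18/7) = 3 + 18/7 = 39/7 ≈ 5.5714)
Q(E) = 2 - I*√2
u*Q(V) = -305*(2 - I*√2) = -610 + 305*I*√2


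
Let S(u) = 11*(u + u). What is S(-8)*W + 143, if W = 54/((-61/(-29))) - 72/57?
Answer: -4813303/1159 ≈ -4153.0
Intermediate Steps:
W = 28290/1159 (W = 54/((-61*(-1/29))) - 72*1/57 = 54/(61/29) - 24/19 = 54*(29/61) - 24/19 = 1566/61 - 24/19 = 28290/1159 ≈ 24.409)
S(u) = 22*u (S(u) = 11*(2*u) = 22*u)
S(-8)*W + 143 = (22*(-8))*(28290/1159) + 143 = -176*28290/1159 + 143 = -4979040/1159 + 143 = -4813303/1159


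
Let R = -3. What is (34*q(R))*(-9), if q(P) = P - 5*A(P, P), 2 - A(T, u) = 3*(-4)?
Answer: 22338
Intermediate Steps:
A(T, u) = 14 (A(T, u) = 2 - 3*(-4) = 2 - 1*(-12) = 2 + 12 = 14)
q(P) = -70 + P (q(P) = P - 5*14 = P - 70 = -70 + P)
(34*q(R))*(-9) = (34*(-70 - 3))*(-9) = (34*(-73))*(-9) = -2482*(-9) = 22338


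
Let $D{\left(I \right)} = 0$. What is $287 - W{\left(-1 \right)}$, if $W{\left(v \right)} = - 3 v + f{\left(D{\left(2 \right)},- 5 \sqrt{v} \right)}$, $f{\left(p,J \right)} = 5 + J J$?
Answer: $304$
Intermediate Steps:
$f{\left(p,J \right)} = 5 + J^{2}$
$W{\left(v \right)} = 5 + 22 v$ ($W{\left(v \right)} = - 3 v + \left(5 + \left(- 5 \sqrt{v}\right)^{2}\right) = - 3 v + \left(5 + 25 v\right) = 5 + 22 v$)
$287 - W{\left(-1 \right)} = 287 - \left(5 + 22 \left(-1\right)\right) = 287 - \left(5 - 22\right) = 287 - -17 = 287 + 17 = 304$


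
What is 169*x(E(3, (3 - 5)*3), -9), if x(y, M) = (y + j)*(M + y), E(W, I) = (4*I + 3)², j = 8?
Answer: 32780592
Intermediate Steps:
E(W, I) = (3 + 4*I)²
x(y, M) = (8 + y)*(M + y) (x(y, M) = (y + 8)*(M + y) = (8 + y)*(M + y))
169*x(E(3, (3 - 5)*3), -9) = 169*(((3 + 4*((3 - 5)*3))²)² + 8*(-9) + 8*(3 + 4*((3 - 5)*3))² - 9*(3 + 4*((3 - 5)*3))²) = 169*(((3 + 4*(-2*3))²)² - 72 + 8*(3 + 4*(-2*3))² - 9*(3 + 4*(-2*3))²) = 169*(((3 + 4*(-6))²)² - 72 + 8*(3 + 4*(-6))² - 9*(3 + 4*(-6))²) = 169*(((3 - 24)²)² - 72 + 8*(3 - 24)² - 9*(3 - 24)²) = 169*(((-21)²)² - 72 + 8*(-21)² - 9*(-21)²) = 169*(441² - 72 + 8*441 - 9*441) = 169*(194481 - 72 + 3528 - 3969) = 169*193968 = 32780592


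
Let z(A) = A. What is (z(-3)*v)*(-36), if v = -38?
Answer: -4104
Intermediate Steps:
(z(-3)*v)*(-36) = -3*(-38)*(-36) = 114*(-36) = -4104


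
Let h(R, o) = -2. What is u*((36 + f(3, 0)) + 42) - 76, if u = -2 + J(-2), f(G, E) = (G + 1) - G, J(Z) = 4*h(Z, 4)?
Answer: -866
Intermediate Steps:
J(Z) = -8 (J(Z) = 4*(-2) = -8)
f(G, E) = 1 (f(G, E) = (1 + G) - G = 1)
u = -10 (u = -2 - 8 = -10)
u*((36 + f(3, 0)) + 42) - 76 = -10*((36 + 1) + 42) - 76 = -10*(37 + 42) - 76 = -10*79 - 76 = -790 - 76 = -866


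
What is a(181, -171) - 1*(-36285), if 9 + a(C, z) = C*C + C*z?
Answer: 38086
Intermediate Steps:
a(C, z) = -9 + C² + C*z (a(C, z) = -9 + (C*C + C*z) = -9 + (C² + C*z) = -9 + C² + C*z)
a(181, -171) - 1*(-36285) = (-9 + 181² + 181*(-171)) - 1*(-36285) = (-9 + 32761 - 30951) + 36285 = 1801 + 36285 = 38086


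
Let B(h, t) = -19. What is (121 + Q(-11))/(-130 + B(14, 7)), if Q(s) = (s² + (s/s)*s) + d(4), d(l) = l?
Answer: -235/149 ≈ -1.5772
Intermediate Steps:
Q(s) = 4 + s + s² (Q(s) = (s² + (s/s)*s) + 4 = (s² + 1*s) + 4 = (s² + s) + 4 = (s + s²) + 4 = 4 + s + s²)
(121 + Q(-11))/(-130 + B(14, 7)) = (121 + (4 - 11 + (-11)²))/(-130 - 19) = (121 + (4 - 11 + 121))/(-149) = (121 + 114)*(-1/149) = 235*(-1/149) = -235/149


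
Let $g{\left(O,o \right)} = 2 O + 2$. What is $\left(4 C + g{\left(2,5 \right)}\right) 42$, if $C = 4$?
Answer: $924$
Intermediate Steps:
$g{\left(O,o \right)} = 2 + 2 O$
$\left(4 C + g{\left(2,5 \right)}\right) 42 = \left(4 \cdot 4 + \left(2 + 2 \cdot 2\right)\right) 42 = \left(16 + \left(2 + 4\right)\right) 42 = \left(16 + 6\right) 42 = 22 \cdot 42 = 924$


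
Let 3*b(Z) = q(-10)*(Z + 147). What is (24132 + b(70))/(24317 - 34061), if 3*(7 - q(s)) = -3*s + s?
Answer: -217405/87696 ≈ -2.4791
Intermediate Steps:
q(s) = 7 + 2*s/3 (q(s) = 7 - (-3*s + s)/3 = 7 - (-2)*s/3 = 7 + 2*s/3)
b(Z) = 49/3 + Z/9 (b(Z) = ((7 + (2/3)*(-10))*(Z + 147))/3 = ((7 - 20/3)*(147 + Z))/3 = ((147 + Z)/3)/3 = (49 + Z/3)/3 = 49/3 + Z/9)
(24132 + b(70))/(24317 - 34061) = (24132 + (49/3 + (1/9)*70))/(24317 - 34061) = (24132 + (49/3 + 70/9))/(-9744) = (24132 + 217/9)*(-1/9744) = (217405/9)*(-1/9744) = -217405/87696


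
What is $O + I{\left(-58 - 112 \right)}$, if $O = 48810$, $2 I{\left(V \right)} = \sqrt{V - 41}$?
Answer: $48810 + \frac{i \sqrt{211}}{2} \approx 48810.0 + 7.2629 i$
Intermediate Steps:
$I{\left(V \right)} = \frac{\sqrt{-41 + V}}{2}$ ($I{\left(V \right)} = \frac{\sqrt{V - 41}}{2} = \frac{\sqrt{-41 + V}}{2}$)
$O + I{\left(-58 - 112 \right)} = 48810 + \frac{\sqrt{-41 - 170}}{2} = 48810 + \frac{\sqrt{-211}}{2} = 48810 + \frac{i \sqrt{211}}{2}$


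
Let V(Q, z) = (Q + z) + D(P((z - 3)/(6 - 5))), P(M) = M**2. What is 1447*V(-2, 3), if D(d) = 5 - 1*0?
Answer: 8682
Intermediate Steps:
D(d) = 5 (D(d) = 5 + 0 = 5)
V(Q, z) = 5 + Q + z (V(Q, z) = (Q + z) + 5 = 5 + Q + z)
1447*V(-2, 3) = 1447*(5 - 2 + 3) = 1447*6 = 8682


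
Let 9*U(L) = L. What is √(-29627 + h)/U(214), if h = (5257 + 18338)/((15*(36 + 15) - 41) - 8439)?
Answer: 9*I*√17636173685/165101 ≈ 7.2393*I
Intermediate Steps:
h = -4719/1543 (h = 23595/((15*51 - 41) - 8439) = 23595/((765 - 41) - 8439) = 23595/(724 - 8439) = 23595/(-7715) = 23595*(-1/7715) = -4719/1543 ≈ -3.0583)
U(L) = L/9
√(-29627 + h)/U(214) = √(-29627 - 4719/1543)/(((⅑)*214)) = √(-45719180/1543)/(214/9) = (2*I*√17636173685/1543)*(9/214) = 9*I*√17636173685/165101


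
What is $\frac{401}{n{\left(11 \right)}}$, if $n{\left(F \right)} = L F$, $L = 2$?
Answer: $\frac{401}{22} \approx 18.227$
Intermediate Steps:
$n{\left(F \right)} = 2 F$
$\frac{401}{n{\left(11 \right)}} = \frac{401}{2 \cdot 11} = \frac{401}{22}$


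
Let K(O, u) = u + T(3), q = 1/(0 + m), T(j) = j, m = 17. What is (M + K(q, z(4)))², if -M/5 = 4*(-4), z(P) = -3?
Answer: 6400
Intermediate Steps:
q = 1/17 (q = 1/(0 + 17) = 1/17 ≈ 0.058824)
M = 80 (M = -20*(-4) = -5*(-16) = 80)
K(O, u) = 3 + u (K(O, u) = u + 3 = 3 + u)
(M + K(q, z(4)))² = (80 + (3 - 3))² = (80 + 0)² = 80² = 6400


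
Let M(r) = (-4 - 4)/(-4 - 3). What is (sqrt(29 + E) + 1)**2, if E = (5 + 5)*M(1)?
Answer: (7 + sqrt(1981))**2/49 ≈ 54.145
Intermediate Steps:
M(r) = 8/7 (M(r) = -8/(-7) = -8*(-1/7) = 8/7)
E = 80/7 (E = (5 + 5)*(8/7) = 10*(8/7) = 80/7 ≈ 11.429)
(sqrt(29 + E) + 1)**2 = (sqrt(29 + 80/7) + 1)**2 = (sqrt(283/7) + 1)**2 = (sqrt(1981)/7 + 1)**2 = (1 + sqrt(1981)/7)**2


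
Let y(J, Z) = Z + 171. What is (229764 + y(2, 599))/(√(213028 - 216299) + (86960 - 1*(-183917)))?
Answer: 31223179159/36687176200 - 115267*I*√3271/36687176200 ≈ 0.85107 - 0.00017969*I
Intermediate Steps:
y(J, Z) = 171 + Z
(229764 + y(2, 599))/(√(213028 - 216299) + (86960 - 1*(-183917))) = (229764 + (171 + 599))/(√(213028 - 216299) + (86960 - 1*(-183917))) = (229764 + 770)/(√(-3271) + (86960 + 183917)) = 230534/(I*√3271 + 270877) = 230534/(270877 + I*√3271)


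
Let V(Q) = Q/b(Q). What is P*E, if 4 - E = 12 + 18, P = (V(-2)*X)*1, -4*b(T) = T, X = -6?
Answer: -624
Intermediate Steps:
b(T) = -T/4
V(Q) = -4 (V(Q) = Q/((-Q/4)) = Q*(-4/Q) = -4)
P = 24 (P = -4*(-6)*1 = 24*1 = 24)
E = -26 (E = 4 - (12 + 18) = 4 - 1*30 = 4 - 30 = -26)
P*E = 24*(-26) = -624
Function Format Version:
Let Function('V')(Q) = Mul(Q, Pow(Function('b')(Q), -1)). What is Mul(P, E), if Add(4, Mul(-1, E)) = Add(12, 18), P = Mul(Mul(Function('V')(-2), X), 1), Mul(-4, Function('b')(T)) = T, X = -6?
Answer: -624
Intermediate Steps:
Function('b')(T) = Mul(Rational(-1, 4), T)
Function('V')(Q) = -4 (Function('V')(Q) = Mul(Q, Pow(Mul(Rational(-1, 4), Q), -1)) = Mul(Q, Mul(-4, Pow(Q, -1))) = -4)
P = 24 (P = Mul(Mul(-4, -6), 1) = Mul(24, 1) = 24)
E = -26 (E = Add(4, Mul(-1, Add(12, 18))) = Add(4, Mul(-1, 30)) = Add(4, -30) = -26)
Mul(P, E) = Mul(24, -26) = -624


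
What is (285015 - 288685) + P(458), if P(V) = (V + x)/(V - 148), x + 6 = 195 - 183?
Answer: -568618/155 ≈ -3668.5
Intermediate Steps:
x = 6 (x = -6 + (195 - 183) = -6 + 12 = 6)
P(V) = (6 + V)/(-148 + V) (P(V) = (V + 6)/(V - 148) = (6 + V)/(-148 + V))
(285015 - 288685) + P(458) = (285015 - 288685) + (6 + 458)/(-148 + 458) = -3670 + 464/310 = -3670 + (1/310)*464 = -3670 + 232/155 = -568618/155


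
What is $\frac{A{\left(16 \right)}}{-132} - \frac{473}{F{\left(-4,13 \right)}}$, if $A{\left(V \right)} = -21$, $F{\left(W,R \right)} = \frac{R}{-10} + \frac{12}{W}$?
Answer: $\frac{4847}{44} \approx 110.16$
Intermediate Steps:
$F{\left(W,R \right)} = \frac{12}{W} - \frac{R}{10}$ ($F{\left(W,R \right)} = R \left(- \frac{1}{10}\right) + \frac{12}{W} = - \frac{R}{10} + \frac{12}{W} = \frac{12}{W} - \frac{R}{10}$)
$\frac{A{\left(16 \right)}}{-132} - \frac{473}{F{\left(-4,13 \right)}} = - \frac{21}{-132} - \frac{473}{\frac{12}{-4} - \frac{13}{10}} = \left(-21\right) \left(- \frac{1}{132}\right) - \frac{473}{12 \left(- \frac{1}{4}\right) - \frac{13}{10}} = \frac{7}{44} - \frac{473}{-3 - \frac{13}{10}} = \frac{7}{44} - \frac{473}{- \frac{43}{10}} = \frac{7}{44} - -110 = \frac{7}{44} + 110 = \frac{4847}{44}$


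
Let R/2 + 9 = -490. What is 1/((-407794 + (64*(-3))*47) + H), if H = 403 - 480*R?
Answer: 1/62625 ≈ 1.5968e-5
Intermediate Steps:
R = -998 (R = -18 + 2*(-490) = -18 - 980 = -998)
H = 479443 (H = 403 - 480*(-998) = 403 + 479040 = 479443)
1/((-407794 + (64*(-3))*47) + H) = 1/((-407794 + (64*(-3))*47) + 479443) = 1/((-407794 - 192*47) + 479443) = 1/((-407794 - 9024) + 479443) = 1/(-416818 + 479443) = 1/62625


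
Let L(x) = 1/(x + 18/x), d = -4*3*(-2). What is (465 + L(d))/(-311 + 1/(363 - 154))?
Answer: -874741/584982 ≈ -1.4953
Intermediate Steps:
d = 24 (d = -12*(-2) = 24)
(465 + L(d))/(-311 + 1/(363 - 154)) = (465 + 24/(18 + 24²))/(-311 + 1/(363 - 154)) = (465 + 24/(18 + 576))/(-311 + 1/209) = (465 + 24/594)/(-311 + 1/209) = (465 + 24*(1/594))/(-64998/209) = (465 + 4/99)*(-209/64998) = (46039/99)*(-209/64998) = -874741/584982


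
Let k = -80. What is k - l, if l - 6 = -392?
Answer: 306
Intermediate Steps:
l = -386 (l = 6 - 392 = -386)
k - l = -80 - 1*(-386) = -80 + 386 = 306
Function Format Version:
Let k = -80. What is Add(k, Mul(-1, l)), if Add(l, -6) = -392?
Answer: 306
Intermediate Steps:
l = -386 (l = Add(6, -392) = -386)
Add(k, Mul(-1, l)) = Add(-80, Mul(-1, -386)) = Add(-80, 386) = 306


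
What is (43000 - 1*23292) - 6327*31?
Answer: -176429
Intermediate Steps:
(43000 - 1*23292) - 6327*31 = (43000 - 23292) - 196137 = 19708 - 196137 = -176429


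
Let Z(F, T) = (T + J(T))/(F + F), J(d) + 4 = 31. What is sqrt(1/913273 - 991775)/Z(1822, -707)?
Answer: -911*I*sqrt(827207366744035702)/155256410 ≈ -5336.7*I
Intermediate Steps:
J(d) = 27 (J(d) = -4 + 31 = 27)
Z(F, T) = (27 + T)/(2*F) (Z(F, T) = (T + 27)/(F + F) = (27 + T)/((2*F)) = (27 + T)*(1/(2*F)) = (27 + T)/(2*F))
sqrt(1/913273 - 991775)/Z(1822, -707) = sqrt(1/913273 - 991775)/(((1/2)*(27 - 707)/1822)) = sqrt(1/913273 - 991775)/(((1/2)*(1/1822)*(-680))) = sqrt(-905761329574/913273)/(-170/911) = (I*sqrt(827207366744035702)/913273)*(-911/170) = -911*I*sqrt(827207366744035702)/155256410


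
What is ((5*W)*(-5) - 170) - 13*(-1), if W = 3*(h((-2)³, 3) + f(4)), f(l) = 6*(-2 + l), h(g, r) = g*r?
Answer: 743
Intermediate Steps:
f(l) = -12 + 6*l
W = -36 (W = 3*((-2)³*3 + (-12 + 6*4)) = 3*(-8*3 + (-12 + 24)) = 3*(-24 + 12) = 3*(-12) = -36)
((5*W)*(-5) - 170) - 13*(-1) = ((5*(-36))*(-5) - 170) - 13*(-1) = (-180*(-5) - 170) + 13 = (900 - 170) + 13 = 730 + 13 = 743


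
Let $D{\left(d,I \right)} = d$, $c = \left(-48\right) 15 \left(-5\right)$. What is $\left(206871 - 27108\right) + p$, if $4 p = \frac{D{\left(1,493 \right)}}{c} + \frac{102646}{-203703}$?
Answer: $\frac{175767536359901}{977774400} \approx 1.7976 \cdot 10^{5}$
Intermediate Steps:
$c = 3600$ ($c = \left(-720\right) \left(-5\right) = 3600$)
$p = - \frac{123107299}{977774400}$ ($p = \frac{1 \cdot \frac{1}{3600} + \frac{102646}{-203703}}{4} = \frac{1 \cdot \frac{1}{3600} + 102646 \left(- \frac{1}{203703}\right)}{4} = \frac{\frac{1}{3600} - \frac{102646}{203703}}{4} = \frac{1}{4} \left(- \frac{123107299}{244443600}\right) = - \frac{123107299}{977774400} \approx -0.12591$)
$\left(206871 - 27108\right) + p = \left(206871 - 27108\right) - \frac{123107299}{977774400} = 179763 - \frac{123107299}{977774400} = \frac{175767536359901}{977774400}$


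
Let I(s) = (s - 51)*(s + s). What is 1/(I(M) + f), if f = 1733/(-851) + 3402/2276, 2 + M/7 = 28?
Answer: 968438/46178472989 ≈ 2.0972e-5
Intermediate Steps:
M = 182 (M = -14 + 7*28 = -14 + 196 = 182)
I(s) = 2*s*(-51 + s) (I(s) = (-51 + s)*(2*s) = 2*s*(-51 + s))
f = -524603/968438 (f = 1733*(-1/851) + 3402*(1/2276) = -1733/851 + 1701/1138 = -524603/968438 ≈ -0.54170)
1/(I(M) + f) = 1/(2*182*(-51 + 182) - 524603/968438) = 1/(2*182*131 - 524603/968438) = 1/(47684 - 524603/968438) = 1/(46178472989/968438) = 968438/46178472989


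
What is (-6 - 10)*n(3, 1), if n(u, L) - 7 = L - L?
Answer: -112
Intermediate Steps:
n(u, L) = 7 (n(u, L) = 7 + (L - L) = 7 + 0 = 7)
(-6 - 10)*n(3, 1) = (-6 - 10)*7 = -16*7 = -112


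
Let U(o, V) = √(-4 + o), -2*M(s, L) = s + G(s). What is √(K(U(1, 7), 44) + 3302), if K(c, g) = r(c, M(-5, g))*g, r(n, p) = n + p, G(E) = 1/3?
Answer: √(30642 + 396*I*√3)/3 ≈ 58.353 + 0.65301*I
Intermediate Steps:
G(E) = ⅓
M(s, L) = -⅙ - s/2 (M(s, L) = -(s + ⅓)/2 = -(⅓ + s)/2 = -⅙ - s/2)
K(c, g) = g*(7/3 + c) (K(c, g) = (c + (-⅙ - ½*(-5)))*g = (c + (-⅙ + 5/2))*g = (c + 7/3)*g = (7/3 + c)*g = g*(7/3 + c))
√(K(U(1, 7), 44) + 3302) = √((⅓)*44*(7 + 3*√(-4 + 1)) + 3302) = √((⅓)*44*(7 + 3*√(-3)) + 3302) = √((⅓)*44*(7 + 3*(I*√3)) + 3302) = √((⅓)*44*(7 + 3*I*√3) + 3302) = √((308/3 + 44*I*√3) + 3302) = √(10214/3 + 44*I*√3)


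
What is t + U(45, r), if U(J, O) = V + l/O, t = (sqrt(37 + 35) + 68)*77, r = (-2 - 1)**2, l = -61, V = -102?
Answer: 46145/9 + 462*sqrt(2) ≈ 5780.6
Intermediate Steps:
r = 9 (r = (-3)**2 = 9)
t = 5236 + 462*sqrt(2) (t = (sqrt(72) + 68)*77 = (6*sqrt(2) + 68)*77 = (68 + 6*sqrt(2))*77 = 5236 + 462*sqrt(2) ≈ 5889.4)
U(J, O) = -102 - 61/O
t + U(45, r) = (5236 + 462*sqrt(2)) + (-102 - 61/9) = (5236 + 462*sqrt(2)) - 979/9 = 46145/9 + 462*sqrt(2)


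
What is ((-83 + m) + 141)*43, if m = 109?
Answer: 7181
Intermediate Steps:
((-83 + m) + 141)*43 = ((-83 + 109) + 141)*43 = (26 + 141)*43 = 167*43 = 7181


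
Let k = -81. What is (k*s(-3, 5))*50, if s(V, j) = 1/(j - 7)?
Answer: 2025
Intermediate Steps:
s(V, j) = 1/(-7 + j)
(k*s(-3, 5))*50 = -81/(-7 + 5)*50 = -81/(-2)*50 = -81*(-1/2)*50 = (81/2)*50 = 2025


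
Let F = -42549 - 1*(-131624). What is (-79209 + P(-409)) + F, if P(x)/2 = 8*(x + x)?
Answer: -3222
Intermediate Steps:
P(x) = 32*x (P(x) = 2*(8*(x + x)) = 2*(8*(2*x)) = 2*(16*x) = 32*x)
F = 89075 (F = -42549 + 131624 = 89075)
(-79209 + P(-409)) + F = (-79209 + 32*(-409)) + 89075 = (-79209 - 13088) + 89075 = -92297 + 89075 = -3222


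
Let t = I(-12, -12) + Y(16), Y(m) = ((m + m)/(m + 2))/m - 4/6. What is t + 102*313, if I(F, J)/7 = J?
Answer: 286573/9 ≈ 31841.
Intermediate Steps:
I(F, J) = 7*J
Y(m) = -⅔ + 2/(2 + m) (Y(m) = ((2*m)/(2 + m))/m - 4*⅙ = (2*m/(2 + m))/m - ⅔ = 2/(2 + m) - ⅔ = -⅔ + 2/(2 + m))
t = -761/9 (t = 7*(-12) + 2*(1 - 1*16)/(3*(2 + 16)) = -84 + (⅔)*(1 - 16)/18 = -84 + (⅔)*(1/18)*(-15) = -84 - 5/9 = -761/9 ≈ -84.556)
t + 102*313 = -761/9 + 102*313 = -761/9 + 31926 = 286573/9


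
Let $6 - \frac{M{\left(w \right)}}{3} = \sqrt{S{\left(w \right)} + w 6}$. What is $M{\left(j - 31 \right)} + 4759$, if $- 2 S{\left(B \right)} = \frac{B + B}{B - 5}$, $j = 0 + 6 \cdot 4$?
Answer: $4777 - \frac{i \sqrt{1533}}{2} \approx 4777.0 - 19.577 i$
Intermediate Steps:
$j = 24$ ($j = 0 + 24 = 24$)
$S{\left(B \right)} = - \frac{B}{-5 + B}$ ($S{\left(B \right)} = - \frac{\left(B + B\right) \frac{1}{B - 5}}{2} = - \frac{2 B \frac{1}{-5 + B}}{2} = - \frac{B}{-5 + B}$)
$M{\left(w \right)} = 18 - 3 \sqrt{6 w - \frac{w}{-5 + w}}$ ($M{\left(w \right)} = 18 - 3 \sqrt{- \frac{w}{-5 + w} + w 6} = 18 - 3 \sqrt{- \frac{w}{-5 + w} + 6 w} = 18 - 3 \sqrt{6 w - \frac{w}{-5 + w}}$)
$M{\left(j - 31 \right)} + 4759 = \left(18 - 3 \sqrt{\frac{\left(24 - 31\right) \left(-31 + 6 \left(24 - 31\right)\right)}{-5 + \left(24 - 31\right)}}\right) + 4759 = \left(18 - 3 \sqrt{- \frac{7 \left(-31 + 6 \left(-7\right)\right)}{-5 - 7}}\right) + 4759 = \left(18 - 3 \sqrt{- \frac{7 \left(-31 - 42\right)}{-12}}\right) + 4759 = \left(18 - 3 \sqrt{\left(-7\right) \left(- \frac{1}{12}\right) \left(-73\right)}\right) + 4759 = \left(18 - 3 \sqrt{- \frac{511}{12}}\right) + 4759 = \left(18 - 3 \frac{i \sqrt{1533}}{6}\right) + 4759 = \left(18 - \frac{i \sqrt{1533}}{2}\right) + 4759 = 4777 - \frac{i \sqrt{1533}}{2}$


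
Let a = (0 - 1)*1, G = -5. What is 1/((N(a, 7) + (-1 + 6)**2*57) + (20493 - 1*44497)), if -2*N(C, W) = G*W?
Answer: -2/45123 ≈ -4.4323e-5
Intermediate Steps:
a = -1 (a = -1*1 = -1)
N(C, W) = 5*W/2 (N(C, W) = -(-5)*W/2 = 5*W/2)
1/((N(a, 7) + (-1 + 6)**2*57) + (20493 - 1*44497)) = 1/(((5/2)*7 + (-1 + 6)**2*57) + (20493 - 1*44497)) = 1/((35/2 + 5**2*57) + (20493 - 44497)) = 1/((35/2 + 25*57) - 24004) = 1/((35/2 + 1425) - 24004) = 1/(2885/2 - 24004) = 1/(-45123/2) = -2/45123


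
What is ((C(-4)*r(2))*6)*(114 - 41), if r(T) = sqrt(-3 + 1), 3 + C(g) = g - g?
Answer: -1314*I*sqrt(2) ≈ -1858.3*I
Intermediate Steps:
C(g) = -3 (C(g) = -3 + (g - g) = -3 + 0 = -3)
r(T) = I*sqrt(2) (r(T) = sqrt(-2) = I*sqrt(2))
((C(-4)*r(2))*6)*(114 - 41) = (-3*I*sqrt(2)*6)*(114 - 41) = (-3*I*sqrt(2)*6)*73 = -18*I*sqrt(2)*73 = -1314*I*sqrt(2)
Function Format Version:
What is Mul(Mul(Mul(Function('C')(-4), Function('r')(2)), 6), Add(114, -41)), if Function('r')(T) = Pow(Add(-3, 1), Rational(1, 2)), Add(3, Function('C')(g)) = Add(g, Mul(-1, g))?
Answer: Mul(-1314, I, Pow(2, Rational(1, 2))) ≈ Mul(-1858.3, I)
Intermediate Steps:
Function('C')(g) = -3 (Function('C')(g) = Add(-3, Add(g, Mul(-1, g))) = Add(-3, 0) = -3)
Function('r')(T) = Mul(I, Pow(2, Rational(1, 2))) (Function('r')(T) = Pow(-2, Rational(1, 2)) = Mul(I, Pow(2, Rational(1, 2))))
Mul(Mul(Mul(Function('C')(-4), Function('r')(2)), 6), Add(114, -41)) = Mul(Mul(Mul(-3, Mul(I, Pow(2, Rational(1, 2)))), 6), Add(114, -41)) = Mul(Mul(Mul(-3, I, Pow(2, Rational(1, 2))), 6), 73) = Mul(Mul(-18, I, Pow(2, Rational(1, 2))), 73) = Mul(-1314, I, Pow(2, Rational(1, 2)))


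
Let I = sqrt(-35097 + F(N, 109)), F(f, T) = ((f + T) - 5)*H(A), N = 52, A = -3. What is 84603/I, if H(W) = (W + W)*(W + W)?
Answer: -28201*I*sqrt(29481)/9827 ≈ -492.74*I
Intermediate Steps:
H(W) = 4*W**2 (H(W) = (2*W)*(2*W) = 4*W**2)
F(f, T) = -180 + 36*T + 36*f (F(f, T) = ((f + T) - 5)*(4*(-3)**2) = ((T + f) - 5)*(4*9) = (-5 + T + f)*36 = -180 + 36*T + 36*f)
I = I*sqrt(29481) (I = sqrt(-35097 + (-180 + 36*109 + 36*52)) = sqrt(-35097 + (-180 + 3924 + 1872)) = sqrt(-35097 + 5616) = sqrt(-29481) = I*sqrt(29481) ≈ 171.7*I)
84603/I = 84603/((I*sqrt(29481))) = 84603*(-I*sqrt(29481)/29481) = -28201*I*sqrt(29481)/9827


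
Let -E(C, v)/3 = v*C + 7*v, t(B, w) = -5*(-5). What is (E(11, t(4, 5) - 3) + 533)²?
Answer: 429025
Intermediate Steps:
t(B, w) = 25
E(C, v) = -21*v - 3*C*v (E(C, v) = -3*(v*C + 7*v) = -3*(C*v + 7*v) = -3*(7*v + C*v) = -21*v - 3*C*v)
(E(11, t(4, 5) - 3) + 533)² = (-3*(25 - 3)*(7 + 11) + 533)² = (-3*22*18 + 533)² = (-1188 + 533)² = (-655)² = 429025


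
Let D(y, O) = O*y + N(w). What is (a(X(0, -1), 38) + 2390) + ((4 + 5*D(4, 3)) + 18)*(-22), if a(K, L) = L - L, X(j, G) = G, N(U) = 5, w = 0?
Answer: 36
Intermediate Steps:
D(y, O) = 5 + O*y (D(y, O) = O*y + 5 = 5 + O*y)
a(K, L) = 0
(a(X(0, -1), 38) + 2390) + ((4 + 5*D(4, 3)) + 18)*(-22) = (0 + 2390) + ((4 + 5*(5 + 3*4)) + 18)*(-22) = 2390 + ((4 + 5*(5 + 12)) + 18)*(-22) = 2390 + ((4 + 5*17) + 18)*(-22) = 2390 + ((4 + 85) + 18)*(-22) = 2390 + (89 + 18)*(-22) = 2390 + 107*(-22) = 2390 - 2354 = 36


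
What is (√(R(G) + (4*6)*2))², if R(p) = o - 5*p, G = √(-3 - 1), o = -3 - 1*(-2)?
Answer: 47 - 10*I ≈ 47.0 - 10.0*I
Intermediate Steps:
o = -1 (o = -3 + 2 = -1)
G = 2*I (G = √(-4) = 2*I ≈ 2.0*I)
R(p) = -1 - 5*p
(√(R(G) + (4*6)*2))² = (√((-1 - 10*I) + (4*6)*2))² = (√((-1 - 10*I) + 24*2))² = (√((-1 - 10*I) + 48))² = (√(47 - 10*I))² = 47 - 10*I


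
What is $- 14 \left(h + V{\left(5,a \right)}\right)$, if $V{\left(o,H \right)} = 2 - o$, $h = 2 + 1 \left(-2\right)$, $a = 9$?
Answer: $42$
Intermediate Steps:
$h = 0$ ($h = 2 - 2 = 0$)
$- 14 \left(h + V{\left(5,a \right)}\right) = - 14 \left(0 + \left(2 - 5\right)\right) = - 14 \left(0 - 3\right) = \left(-14\right) \left(-3\right) = 42$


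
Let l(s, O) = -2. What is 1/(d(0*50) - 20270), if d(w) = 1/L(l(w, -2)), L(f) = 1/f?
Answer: -1/20272 ≈ -4.9329e-5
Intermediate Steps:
d(w) = -2 (d(w) = 1/(1/(-2)) = 1/(-½) = -2)
1/(d(0*50) - 20270) = 1/(-2 - 20270) = 1/(-20272) = -1/20272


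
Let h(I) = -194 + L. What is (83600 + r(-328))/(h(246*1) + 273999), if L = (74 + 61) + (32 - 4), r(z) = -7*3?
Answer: 83579/273968 ≈ 0.30507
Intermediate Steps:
r(z) = -21
L = 163 (L = 135 + 28 = 163)
h(I) = -31 (h(I) = -194 + 163 = -31)
(83600 + r(-328))/(h(246*1) + 273999) = (83600 - 21)/(-31 + 273999) = 83579/273968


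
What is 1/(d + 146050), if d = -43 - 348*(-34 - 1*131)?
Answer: 1/203427 ≈ 4.9158e-6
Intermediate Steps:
d = 57377 (d = -43 - 348*(-34 - 131) = -43 - 348*(-165) = -43 + 57420 = 57377)
1/(d + 146050) = 1/(57377 + 146050) = 1/203427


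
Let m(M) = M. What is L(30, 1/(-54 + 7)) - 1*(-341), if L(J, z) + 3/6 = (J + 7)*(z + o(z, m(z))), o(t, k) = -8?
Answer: 4109/94 ≈ 43.713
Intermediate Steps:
L(J, z) = -½ + (-8 + z)*(7 + J) (L(J, z) = -½ + (J + 7)*(z - 8) = -½ + (7 + J)*(-8 + z) = -½ + (-8 + z)*(7 + J))
L(30, 1/(-54 + 7)) - 1*(-341) = (-113/2 - 8*30 + 7/(-54 + 7) + 30/(-54 + 7)) - 1*(-341) = (-113/2 - 240 + 7/(-47) + 30/(-47)) + 341 = (-113/2 - 240 + 7*(-1/47) + 30*(-1/47)) + 341 = (-113/2 - 240 - 7/47 - 30/47) + 341 = -27945/94 + 341 = 4109/94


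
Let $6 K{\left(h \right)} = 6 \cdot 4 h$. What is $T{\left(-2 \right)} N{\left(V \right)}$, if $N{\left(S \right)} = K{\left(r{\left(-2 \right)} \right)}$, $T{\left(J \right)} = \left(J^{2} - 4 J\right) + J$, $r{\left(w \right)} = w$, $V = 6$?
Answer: $-80$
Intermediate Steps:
$K{\left(h \right)} = 4 h$ ($K{\left(h \right)} = \frac{6 \cdot 4 h}{6} = \frac{24 h}{6} = 4 h$)
$T{\left(J \right)} = J^{2} - 3 J$
$N{\left(S \right)} = -8$ ($N{\left(S \right)} = 4 \left(-2\right) = -8$)
$T{\left(-2 \right)} N{\left(V \right)} = - 2 \left(-3 - 2\right) \left(-8\right) = \left(-2\right) \left(-5\right) \left(-8\right) = 10 \left(-8\right) = -80$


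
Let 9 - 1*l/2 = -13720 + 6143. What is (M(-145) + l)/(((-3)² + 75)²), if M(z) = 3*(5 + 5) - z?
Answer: 15347/7056 ≈ 2.1750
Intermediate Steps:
l = 15172 (l = 18 - 2*(-13720 + 6143) = 18 - 2*(-7577) = 18 + 15154 = 15172)
M(z) = 30 - z (M(z) = 3*10 - z = 30 - z)
(M(-145) + l)/(((-3)² + 75)²) = ((30 - 1*(-145)) + 15172)/(((-3)² + 75)²) = ((30 + 145) + 15172)/((9 + 75)²) = (175 + 15172)/(84²) = 15347/7056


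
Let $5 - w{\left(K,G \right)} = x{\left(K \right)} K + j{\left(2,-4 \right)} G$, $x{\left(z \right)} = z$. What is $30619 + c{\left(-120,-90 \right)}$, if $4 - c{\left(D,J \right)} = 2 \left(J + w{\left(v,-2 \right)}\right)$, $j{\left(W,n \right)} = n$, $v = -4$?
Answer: $30841$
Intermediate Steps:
$w{\left(K,G \right)} = 5 - K^{2} + 4 G$ ($w{\left(K,G \right)} = 5 - \left(K K - 4 G\right) = 5 - \left(K^{2} - 4 G\right) = 5 + \left(- K^{2} + 4 G\right) = 5 - K^{2} + 4 G$)
$c{\left(D,J \right)} = 42 - 2 J$ ($c{\left(D,J \right)} = 4 - 2 \left(J + \left(5 - \left(-4\right)^{2} + 4 \left(-2\right)\right)\right) = 4 - 2 \left(J - 19\right) = 4 - 2 \left(-19 + J\right) = 4 - \left(-38 + 2 J\right) = 42 - 2 J$)
$30619 + c{\left(-120,-90 \right)} = 30619 + \left(42 - -180\right) = 30619 + \left(42 + 180\right) = 30619 + 222 = 30841$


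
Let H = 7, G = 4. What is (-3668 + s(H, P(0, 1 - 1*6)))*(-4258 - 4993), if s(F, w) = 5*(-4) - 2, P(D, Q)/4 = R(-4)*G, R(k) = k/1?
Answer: 34136190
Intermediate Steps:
R(k) = k (R(k) = k*1 = k)
P(D, Q) = -64 (P(D, Q) = 4*(-4*4) = 4*(-16) = -64)
s(F, w) = -22 (s(F, w) = -20 - 2 = -22)
(-3668 + s(H, P(0, 1 - 1*6)))*(-4258 - 4993) = (-3668 - 22)*(-4258 - 4993) = -3690*(-9251) = 34136190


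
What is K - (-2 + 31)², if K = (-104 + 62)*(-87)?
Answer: 2813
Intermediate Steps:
K = 3654 (K = -42*(-87) = 3654)
K - (-2 + 31)² = 3654 - (-2 + 31)² = 3654 - 1*29² = 3654 - 1*841 = 3654 - 841 = 2813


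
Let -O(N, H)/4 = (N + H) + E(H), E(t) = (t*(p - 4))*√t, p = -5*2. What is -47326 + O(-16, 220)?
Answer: -48142 + 24640*√55 ≈ 1.3459e+5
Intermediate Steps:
p = -10
E(t) = -14*t^(3/2) (E(t) = (t*(-10 - 4))*√t = (t*(-14))*√t = (-14*t)*√t = -14*t^(3/2))
O(N, H) = -4*H - 4*N + 56*H^(3/2) (O(N, H) = -4*((N + H) - 14*H^(3/2)) = -4*((H + N) - 14*H^(3/2)) = -4*(H + N - 14*H^(3/2)) = -4*H - 4*N + 56*H^(3/2))
-47326 + O(-16, 220) = -47326 + (-4*220 - 4*(-16) + 56*220^(3/2)) = -47326 + (-880 + 64 + 56*(440*√55)) = -47326 + (-880 + 64 + 24640*√55) = -47326 + (-816 + 24640*√55) = -48142 + 24640*√55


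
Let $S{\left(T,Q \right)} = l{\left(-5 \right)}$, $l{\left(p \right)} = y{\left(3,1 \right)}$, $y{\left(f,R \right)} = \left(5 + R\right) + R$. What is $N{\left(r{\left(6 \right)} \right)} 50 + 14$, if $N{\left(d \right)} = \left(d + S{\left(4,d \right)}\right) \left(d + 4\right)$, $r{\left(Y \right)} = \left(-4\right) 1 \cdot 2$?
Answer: $214$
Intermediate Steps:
$r{\left(Y \right)} = -8$ ($r{\left(Y \right)} = \left(-4\right) 2 = -8$)
$y{\left(f,R \right)} = 5 + 2 R$
$l{\left(p \right)} = 7$ ($l{\left(p \right)} = 5 + 2 \cdot 1 = 5 + 2 = 7$)
$S{\left(T,Q \right)} = 7$
$N{\left(d \right)} = \left(4 + d\right) \left(7 + d\right)$ ($N{\left(d \right)} = \left(d + 7\right) \left(d + 4\right) = \left(7 + d\right) \left(4 + d\right) = \left(4 + d\right) \left(7 + d\right)$)
$N{\left(r{\left(6 \right)} \right)} 50 + 14 = \left(28 + \left(-8\right)^{2} + 11 \left(-8\right)\right) 50 + 14 = \left(28 + 64 - 88\right) 50 + 14 = 4 \cdot 50 + 14 = 200 + 14 = 214$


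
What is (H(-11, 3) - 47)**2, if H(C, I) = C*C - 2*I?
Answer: 4624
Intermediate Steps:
H(C, I) = C**2 - 2*I
(H(-11, 3) - 47)**2 = (((-11)**2 - 2*3) - 47)**2 = ((121 - 6) - 47)**2 = (115 - 47)**2 = 68**2 = 4624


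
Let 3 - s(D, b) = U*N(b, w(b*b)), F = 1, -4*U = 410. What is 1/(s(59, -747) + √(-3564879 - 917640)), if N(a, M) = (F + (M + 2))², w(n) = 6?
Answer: 11074/97951799 - 4*I*√4482519/293855397 ≈ 0.00011306 - 2.882e-5*I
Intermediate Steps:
U = -205/2 (U = -¼*410 = -205/2 ≈ -102.50)
N(a, M) = (3 + M)² (N(a, M) = (1 + (M + 2))² = (1 + (2 + M))² = (3 + M)²)
s(D, b) = 16611/2 (s(D, b) = 3 - (-205)*(3 + 6)²/2 = 3 - (-205)*9²/2 = 3 - (-205)*81/2 = 3 - 1*(-16605/2) = 3 + 16605/2 = 16611/2)
1/(s(59, -747) + √(-3564879 - 917640)) = 1/(16611/2 + √(-3564879 - 917640)) = 1/(16611/2 + √(-4482519)) = 1/(16611/2 + I*√4482519)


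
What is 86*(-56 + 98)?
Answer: 3612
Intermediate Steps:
86*(-56 + 98) = 86*42 = 3612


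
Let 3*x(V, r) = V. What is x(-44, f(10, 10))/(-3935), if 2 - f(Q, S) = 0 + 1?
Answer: 44/11805 ≈ 0.0037272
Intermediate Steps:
f(Q, S) = 1 (f(Q, S) = 2 - (0 + 1) = 2 - 1*1 = 2 - 1 = 1)
x(V, r) = V/3
x(-44, f(10, 10))/(-3935) = ((⅓)*(-44))/(-3935) = -44/3*(-1/3935) = 44/11805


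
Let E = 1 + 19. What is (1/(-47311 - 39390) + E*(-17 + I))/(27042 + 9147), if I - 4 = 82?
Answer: 119647379/3137622489 ≈ 0.038133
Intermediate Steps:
I = 86 (I = 4 + 82 = 86)
E = 20
(1/(-47311 - 39390) + E*(-17 + I))/(27042 + 9147) = (1/(-47311 - 39390) + 20*(-17 + 86))/(27042 + 9147) = (1/(-86701) + 20*69)/36189 = (-1/86701 + 1380)*(1/36189) = (119647379/86701)*(1/36189) = 119647379/3137622489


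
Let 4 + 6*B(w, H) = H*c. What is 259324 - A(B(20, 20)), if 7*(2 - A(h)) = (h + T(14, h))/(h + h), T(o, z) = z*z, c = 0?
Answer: 10891525/42 ≈ 2.5932e+5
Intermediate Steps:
T(o, z) = z²
B(w, H) = -⅔ (B(w, H) = -⅔ + (H*0)/6 = -⅔ + (⅙)*0 = -⅔ + 0 = -⅔)
A(h) = 2 - (h + h²)/(14*h) (A(h) = 2 - (h + h²)/(7*(h + h)) = 2 - (h + h²)/(7*(2*h)) = 2 - (h + h²)*1/(2*h)/7 = 2 - (h + h²)/(14*h))
259324 - A(B(20, 20)) = 259324 - (27/14 - 1/14*(-⅔)) = 259324 - (27/14 + 1/21) = 259324 - 1*83/42 = 259324 - 83/42 = 10891525/42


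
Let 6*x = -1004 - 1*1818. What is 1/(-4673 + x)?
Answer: -3/15430 ≈ -0.00019443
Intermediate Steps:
x = -1411/3 (x = (-1004 - 1*1818)/6 = (-1004 - 1818)/6 = (⅙)*(-2822) = -1411/3 ≈ -470.33)
1/(-4673 + x) = 1/(-4673 - 1411/3) = 1/(-15430/3) = -3/15430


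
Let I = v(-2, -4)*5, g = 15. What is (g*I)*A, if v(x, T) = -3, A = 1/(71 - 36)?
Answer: -45/7 ≈ -6.4286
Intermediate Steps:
A = 1/35 ≈ 0.028571
I = -15 (I = -3*5 = -15)
(g*I)*A = (15*(-15))*(1/35) = -225*1/35 = -45/7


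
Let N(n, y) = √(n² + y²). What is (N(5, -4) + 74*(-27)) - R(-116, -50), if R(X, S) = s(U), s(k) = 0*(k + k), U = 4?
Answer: -1998 + √41 ≈ -1991.6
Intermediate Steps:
s(k) = 0 (s(k) = 0*(2*k) = 0)
R(X, S) = 0
(N(5, -4) + 74*(-27)) - R(-116, -50) = (√(5² + (-4)²) + 74*(-27)) - 1*0 = (√(25 + 16) - 1998) + 0 = (√41 - 1998) + 0 = (-1998 + √41) + 0 = -1998 + √41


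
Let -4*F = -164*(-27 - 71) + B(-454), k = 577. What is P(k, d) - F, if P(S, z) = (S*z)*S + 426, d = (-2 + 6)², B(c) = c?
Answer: 10662389/2 ≈ 5.3312e+6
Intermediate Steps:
d = 16 (d = 4² = 16)
P(S, z) = 426 + z*S² (P(S, z) = z*S² + 426 = 426 + z*S²)
F = -7809/2 (F = -(-164*(-27 - 71) - 454)/4 = -(-164*(-98) - 454)/4 = -(16072 - 454)/4 = -¼*15618 = -7809/2 ≈ -3904.5)
P(k, d) - F = (426 + 16*577²) - 1*(-7809/2) = (426 + 16*332929) + 7809/2 = (426 + 5326864) + 7809/2 = 5327290 + 7809/2 = 10662389/2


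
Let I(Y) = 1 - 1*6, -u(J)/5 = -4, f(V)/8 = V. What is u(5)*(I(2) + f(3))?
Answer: 380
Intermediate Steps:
f(V) = 8*V
u(J) = 20 (u(J) = -5*(-4) = 20)
I(Y) = -5 (I(Y) = 1 - 6 = -5)
u(5)*(I(2) + f(3)) = 20*(-5 + 8*3) = 20*(-5 + 24) = 20*19 = 380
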